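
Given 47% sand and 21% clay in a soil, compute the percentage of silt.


Step 1: sand + silt + clay = 100%
Step 2: silt = 100 - sand - clay
Step 3: silt = 100 - 47 - 21
Step 4: silt = 32%

32


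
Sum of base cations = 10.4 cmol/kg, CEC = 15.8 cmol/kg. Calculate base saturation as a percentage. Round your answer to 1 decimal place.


Step 1: BS = 100 * (sum of bases) / CEC
Step 2: BS = 100 * 10.4 / 15.8
Step 3: BS = 65.8%

65.8


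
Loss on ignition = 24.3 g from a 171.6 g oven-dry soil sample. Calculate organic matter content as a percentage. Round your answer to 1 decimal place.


Step 1: OM% = 100 * LOI / sample mass
Step 2: OM = 100 * 24.3 / 171.6
Step 3: OM = 14.2%

14.2


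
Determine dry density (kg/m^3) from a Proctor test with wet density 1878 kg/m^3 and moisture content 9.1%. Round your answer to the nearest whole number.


Step 1: Dry density = wet density / (1 + w/100)
Step 2: Dry density = 1878 / (1 + 9.1/100)
Step 3: Dry density = 1878 / 1.091
Step 4: Dry density = 1721 kg/m^3

1721


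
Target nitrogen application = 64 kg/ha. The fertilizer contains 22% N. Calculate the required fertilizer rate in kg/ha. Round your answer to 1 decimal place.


Step 1: Fertilizer rate = target N / (N content / 100)
Step 2: Rate = 64 / (22 / 100)
Step 3: Rate = 64 / 0.22
Step 4: Rate = 290.9 kg/ha

290.9


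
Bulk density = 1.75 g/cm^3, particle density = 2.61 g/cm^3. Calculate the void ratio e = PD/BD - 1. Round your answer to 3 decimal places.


Step 1: e = PD / BD - 1
Step 2: e = 2.61 / 1.75 - 1
Step 3: e = 1.49143 - 1
Step 4: e = 0.491

0.491


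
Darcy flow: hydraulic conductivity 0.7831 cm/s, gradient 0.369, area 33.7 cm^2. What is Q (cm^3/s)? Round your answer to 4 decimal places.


Step 1: Apply Darcy's law: Q = K * i * A
Step 2: Q = 0.7831 * 0.369 * 33.7
Step 3: Q = 9.7381 cm^3/s

9.7381


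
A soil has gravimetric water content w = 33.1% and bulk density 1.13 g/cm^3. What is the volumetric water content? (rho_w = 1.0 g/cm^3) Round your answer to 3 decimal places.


Step 1: theta = (w / 100) * BD / rho_w
Step 2: theta = (33.1 / 100) * 1.13 / 1.0
Step 3: theta = 0.331 * 1.13
Step 4: theta = 0.374

0.374


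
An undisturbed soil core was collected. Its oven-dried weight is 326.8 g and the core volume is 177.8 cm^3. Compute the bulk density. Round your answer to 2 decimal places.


Step 1: Identify the formula: BD = dry mass / volume
Step 2: Substitute values: BD = 326.8 / 177.8
Step 3: BD = 1.84 g/cm^3

1.84


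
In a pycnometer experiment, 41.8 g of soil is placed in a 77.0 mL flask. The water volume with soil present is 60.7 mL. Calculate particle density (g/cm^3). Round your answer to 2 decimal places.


Step 1: Volume of solids = flask volume - water volume with soil
Step 2: V_solids = 77.0 - 60.7 = 16.3 mL
Step 3: Particle density = mass / V_solids = 41.8 / 16.3 = 2.56 g/cm^3

2.56


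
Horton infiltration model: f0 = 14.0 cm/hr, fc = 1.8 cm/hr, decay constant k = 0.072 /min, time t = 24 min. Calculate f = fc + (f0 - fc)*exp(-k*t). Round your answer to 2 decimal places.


Step 1: f = fc + (f0 - fc) * exp(-k * t)
Step 2: exp(-0.072 * 24) = 0.177639
Step 3: f = 1.8 + (14.0 - 1.8) * 0.177639
Step 4: f = 1.8 + 12.2 * 0.177639
Step 5: f = 3.97 cm/hr

3.97


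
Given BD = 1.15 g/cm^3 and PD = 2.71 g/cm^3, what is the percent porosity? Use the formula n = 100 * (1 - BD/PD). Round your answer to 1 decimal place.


Step 1: Formula: n = 100 * (1 - BD / PD)
Step 2: n = 100 * (1 - 1.15 / 2.71)
Step 3: n = 100 * (1 - 0.42435)
Step 4: n = 57.6%

57.6


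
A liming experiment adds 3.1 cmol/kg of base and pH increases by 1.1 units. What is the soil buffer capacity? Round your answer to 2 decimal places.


Step 1: BC = change in base / change in pH
Step 2: BC = 3.1 / 1.1
Step 3: BC = 2.82 cmol/(kg*pH unit)

2.82


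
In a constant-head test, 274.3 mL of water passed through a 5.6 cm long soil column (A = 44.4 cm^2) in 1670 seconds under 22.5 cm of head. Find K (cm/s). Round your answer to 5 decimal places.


Step 1: K = Q * L / (A * t * h)
Step 2: Numerator = 274.3 * 5.6 = 1536.08
Step 3: Denominator = 44.4 * 1670 * 22.5 = 1668330.0
Step 4: K = 1536.08 / 1668330.0 = 0.00092 cm/s

0.00092


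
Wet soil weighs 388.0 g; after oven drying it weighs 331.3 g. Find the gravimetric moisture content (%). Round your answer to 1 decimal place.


Step 1: Water mass = wet - dry = 388.0 - 331.3 = 56.7 g
Step 2: w = 100 * water mass / dry mass
Step 3: w = 100 * 56.7 / 331.3 = 17.1%

17.1


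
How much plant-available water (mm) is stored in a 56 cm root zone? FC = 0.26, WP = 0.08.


Step 1: Available water = (FC - WP) * depth * 10
Step 2: AW = (0.26 - 0.08) * 56 * 10
Step 3: AW = 0.18 * 56 * 10
Step 4: AW = 100.8 mm

100.8


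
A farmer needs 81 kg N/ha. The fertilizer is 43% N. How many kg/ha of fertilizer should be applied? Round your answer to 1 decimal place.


Step 1: Fertilizer rate = target N / (N content / 100)
Step 2: Rate = 81 / (43 / 100)
Step 3: Rate = 81 / 0.43
Step 4: Rate = 188.4 kg/ha

188.4


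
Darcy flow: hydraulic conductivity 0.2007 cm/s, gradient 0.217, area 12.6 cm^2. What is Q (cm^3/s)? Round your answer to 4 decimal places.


Step 1: Apply Darcy's law: Q = K * i * A
Step 2: Q = 0.2007 * 0.217 * 12.6
Step 3: Q = 0.5488 cm^3/s

0.5488


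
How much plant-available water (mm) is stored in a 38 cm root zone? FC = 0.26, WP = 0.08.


Step 1: Available water = (FC - WP) * depth * 10
Step 2: AW = (0.26 - 0.08) * 38 * 10
Step 3: AW = 0.18 * 38 * 10
Step 4: AW = 68.4 mm

68.4


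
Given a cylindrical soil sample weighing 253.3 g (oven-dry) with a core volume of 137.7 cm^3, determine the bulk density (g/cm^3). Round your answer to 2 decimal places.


Step 1: Identify the formula: BD = dry mass / volume
Step 2: Substitute values: BD = 253.3 / 137.7
Step 3: BD = 1.84 g/cm^3

1.84


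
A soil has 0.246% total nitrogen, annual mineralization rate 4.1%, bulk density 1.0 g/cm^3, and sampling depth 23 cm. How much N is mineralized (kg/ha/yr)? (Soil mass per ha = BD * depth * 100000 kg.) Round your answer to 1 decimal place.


Step 1: Soil mass per ha = BD * depth * 100000 = 1.0 * 23 * 100000 = 2300000 kg
Step 2: Total N pool = soil mass * N%/100 = 2300000 * 0.246/100 = 5658.0 kg/ha
Step 3: N mineralized = N pool * rate%/100 = 5658.0 * 4.1/100 = 232.0 kg/ha/yr

232.0


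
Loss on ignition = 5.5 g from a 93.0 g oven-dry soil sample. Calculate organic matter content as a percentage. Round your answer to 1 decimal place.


Step 1: OM% = 100 * LOI / sample mass
Step 2: OM = 100 * 5.5 / 93.0
Step 3: OM = 5.9%

5.9


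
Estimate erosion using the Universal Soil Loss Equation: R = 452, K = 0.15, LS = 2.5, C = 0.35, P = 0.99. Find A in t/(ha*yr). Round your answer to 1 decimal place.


Step 1: A = R * K * LS * C * P
Step 2: R * K = 452 * 0.15 = 67.8
Step 3: (R*K) * LS = 67.8 * 2.5 = 169.5
Step 4: * C * P = 169.5 * 0.35 * 0.99 = 58.7
Step 5: A = 58.7 t/(ha*yr)

58.7


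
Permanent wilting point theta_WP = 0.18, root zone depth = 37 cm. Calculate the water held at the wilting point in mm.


Step 1: Water (mm) = theta_WP * depth * 10
Step 2: Water = 0.18 * 37 * 10
Step 3: Water = 66.6 mm

66.6


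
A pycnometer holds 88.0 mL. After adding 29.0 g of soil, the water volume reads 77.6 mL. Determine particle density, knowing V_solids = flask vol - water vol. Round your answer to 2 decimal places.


Step 1: Volume of solids = flask volume - water volume with soil
Step 2: V_solids = 88.0 - 77.6 = 10.4 mL
Step 3: Particle density = mass / V_solids = 29.0 / 10.4 = 2.79 g/cm^3

2.79


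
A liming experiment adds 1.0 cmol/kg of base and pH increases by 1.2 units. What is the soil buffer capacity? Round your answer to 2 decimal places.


Step 1: BC = change in base / change in pH
Step 2: BC = 1.0 / 1.2
Step 3: BC = 0.83 cmol/(kg*pH unit)

0.83


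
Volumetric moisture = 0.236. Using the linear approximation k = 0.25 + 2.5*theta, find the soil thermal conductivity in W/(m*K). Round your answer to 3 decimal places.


Step 1: k = 0.25 + 2.5 * theta
Step 2: k = 0.25 + 2.5 * 0.236
Step 3: k = 0.25 + 0.59
Step 4: k = 0.84 W/(m*K)

0.84


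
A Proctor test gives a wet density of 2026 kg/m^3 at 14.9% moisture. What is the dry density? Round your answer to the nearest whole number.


Step 1: Dry density = wet density / (1 + w/100)
Step 2: Dry density = 2026 / (1 + 14.9/100)
Step 3: Dry density = 2026 / 1.149
Step 4: Dry density = 1763 kg/m^3

1763


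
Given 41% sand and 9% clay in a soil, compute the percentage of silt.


Step 1: sand + silt + clay = 100%
Step 2: silt = 100 - sand - clay
Step 3: silt = 100 - 41 - 9
Step 4: silt = 50%

50


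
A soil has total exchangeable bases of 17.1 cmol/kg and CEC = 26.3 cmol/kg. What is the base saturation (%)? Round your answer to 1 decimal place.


Step 1: BS = 100 * (sum of bases) / CEC
Step 2: BS = 100 * 17.1 / 26.3
Step 3: BS = 65.0%

65.0


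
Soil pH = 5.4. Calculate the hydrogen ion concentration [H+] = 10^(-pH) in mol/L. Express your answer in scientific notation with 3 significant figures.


Step 1: [H+] = 10^(-pH)
Step 2: [H+] = 10^(-5.4)
Step 3: [H+] = 3.98e-06 mol/L

3.98e-06


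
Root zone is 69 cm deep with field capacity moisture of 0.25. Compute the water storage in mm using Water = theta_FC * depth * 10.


Step 1: Water (mm) = theta_FC * depth (cm) * 10
Step 2: Water = 0.25 * 69 * 10
Step 3: Water = 172.5 mm

172.5


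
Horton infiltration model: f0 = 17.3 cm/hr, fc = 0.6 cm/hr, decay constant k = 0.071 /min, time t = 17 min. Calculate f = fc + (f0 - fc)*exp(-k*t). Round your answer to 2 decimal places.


Step 1: f = fc + (f0 - fc) * exp(-k * t)
Step 2: exp(-0.071 * 17) = 0.299093
Step 3: f = 0.6 + (17.3 - 0.6) * 0.299093
Step 4: f = 0.6 + 16.7 * 0.299093
Step 5: f = 5.59 cm/hr

5.59


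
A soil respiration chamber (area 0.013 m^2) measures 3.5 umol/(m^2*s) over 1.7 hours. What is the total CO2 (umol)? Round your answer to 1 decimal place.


Step 1: Convert time to seconds: 1.7 hr * 3600 = 6120.0 s
Step 2: Total = flux * area * time_s
Step 3: Total = 3.5 * 0.013 * 6120.0
Step 4: Total = 278.5 umol

278.5


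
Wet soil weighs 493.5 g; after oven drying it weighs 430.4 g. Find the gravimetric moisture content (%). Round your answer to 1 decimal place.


Step 1: Water mass = wet - dry = 493.5 - 430.4 = 63.1 g
Step 2: w = 100 * water mass / dry mass
Step 3: w = 100 * 63.1 / 430.4 = 14.7%

14.7


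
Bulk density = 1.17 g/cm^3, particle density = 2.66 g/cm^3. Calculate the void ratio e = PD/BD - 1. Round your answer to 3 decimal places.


Step 1: e = PD / BD - 1
Step 2: e = 2.66 / 1.17 - 1
Step 3: e = 2.2735 - 1
Step 4: e = 1.274

1.274


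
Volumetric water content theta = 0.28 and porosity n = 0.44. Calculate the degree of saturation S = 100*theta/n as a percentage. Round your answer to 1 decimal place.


Step 1: S = 100 * theta_v / n
Step 2: S = 100 * 0.28 / 0.44
Step 3: S = 63.6%

63.6


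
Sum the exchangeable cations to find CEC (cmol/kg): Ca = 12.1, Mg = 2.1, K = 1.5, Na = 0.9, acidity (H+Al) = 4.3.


Step 1: CEC = Ca + Mg + K + Na + (H+Al)
Step 2: CEC = 12.1 + 2.1 + 1.5 + 0.9 + 4.3
Step 3: CEC = 20.9 cmol/kg

20.9


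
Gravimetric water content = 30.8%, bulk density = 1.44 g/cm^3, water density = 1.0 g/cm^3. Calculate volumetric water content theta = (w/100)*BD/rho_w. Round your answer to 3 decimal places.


Step 1: theta = (w / 100) * BD / rho_w
Step 2: theta = (30.8 / 100) * 1.44 / 1.0
Step 3: theta = 0.308 * 1.44
Step 4: theta = 0.444

0.444


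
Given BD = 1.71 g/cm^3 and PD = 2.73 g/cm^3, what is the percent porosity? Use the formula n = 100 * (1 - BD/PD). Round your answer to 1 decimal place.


Step 1: Formula: n = 100 * (1 - BD / PD)
Step 2: n = 100 * (1 - 1.71 / 2.73)
Step 3: n = 100 * (1 - 0.62637)
Step 4: n = 37.4%

37.4


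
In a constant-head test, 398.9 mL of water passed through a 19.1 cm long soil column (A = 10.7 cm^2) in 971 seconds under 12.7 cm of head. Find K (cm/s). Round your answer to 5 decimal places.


Step 1: K = Q * L / (A * t * h)
Step 2: Numerator = 398.9 * 19.1 = 7618.99
Step 3: Denominator = 10.7 * 971 * 12.7 = 131949.19
Step 4: K = 7618.99 / 131949.19 = 0.05774 cm/s

0.05774


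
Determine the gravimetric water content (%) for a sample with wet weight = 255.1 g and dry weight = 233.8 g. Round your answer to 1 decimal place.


Step 1: Water mass = wet - dry = 255.1 - 233.8 = 21.3 g
Step 2: w = 100 * water mass / dry mass
Step 3: w = 100 * 21.3 / 233.8 = 9.1%

9.1


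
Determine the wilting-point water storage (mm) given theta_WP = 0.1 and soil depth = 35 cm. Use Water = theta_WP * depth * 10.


Step 1: Water (mm) = theta_WP * depth * 10
Step 2: Water = 0.1 * 35 * 10
Step 3: Water = 35.0 mm

35.0


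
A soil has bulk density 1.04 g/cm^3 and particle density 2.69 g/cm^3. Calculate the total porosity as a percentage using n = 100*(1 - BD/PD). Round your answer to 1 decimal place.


Step 1: Formula: n = 100 * (1 - BD / PD)
Step 2: n = 100 * (1 - 1.04 / 2.69)
Step 3: n = 100 * (1 - 0.38662)
Step 4: n = 61.3%

61.3


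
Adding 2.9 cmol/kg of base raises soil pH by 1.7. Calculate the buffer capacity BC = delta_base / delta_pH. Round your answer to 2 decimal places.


Step 1: BC = change in base / change in pH
Step 2: BC = 2.9 / 1.7
Step 3: BC = 1.71 cmol/(kg*pH unit)

1.71


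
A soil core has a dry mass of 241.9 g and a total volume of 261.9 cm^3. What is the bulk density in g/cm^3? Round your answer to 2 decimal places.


Step 1: Identify the formula: BD = dry mass / volume
Step 2: Substitute values: BD = 241.9 / 261.9
Step 3: BD = 0.92 g/cm^3

0.92


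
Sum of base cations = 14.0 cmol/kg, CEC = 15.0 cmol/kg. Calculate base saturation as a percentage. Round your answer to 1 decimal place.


Step 1: BS = 100 * (sum of bases) / CEC
Step 2: BS = 100 * 14.0 / 15.0
Step 3: BS = 93.3%

93.3


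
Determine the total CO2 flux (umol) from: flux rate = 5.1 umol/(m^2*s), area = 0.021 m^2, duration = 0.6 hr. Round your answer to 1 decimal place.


Step 1: Convert time to seconds: 0.6 hr * 3600 = 2160.0 s
Step 2: Total = flux * area * time_s
Step 3: Total = 5.1 * 0.021 * 2160.0
Step 4: Total = 231.3 umol

231.3


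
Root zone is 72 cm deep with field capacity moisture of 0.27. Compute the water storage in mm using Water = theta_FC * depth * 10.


Step 1: Water (mm) = theta_FC * depth (cm) * 10
Step 2: Water = 0.27 * 72 * 10
Step 3: Water = 194.4 mm

194.4


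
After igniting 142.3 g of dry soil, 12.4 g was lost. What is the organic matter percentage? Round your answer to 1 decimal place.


Step 1: OM% = 100 * LOI / sample mass
Step 2: OM = 100 * 12.4 / 142.3
Step 3: OM = 8.7%

8.7


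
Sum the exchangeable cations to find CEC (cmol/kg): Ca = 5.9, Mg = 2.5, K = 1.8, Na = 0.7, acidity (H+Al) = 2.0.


Step 1: CEC = Ca + Mg + K + Na + (H+Al)
Step 2: CEC = 5.9 + 2.5 + 1.8 + 0.7 + 2.0
Step 3: CEC = 12.9 cmol/kg

12.9


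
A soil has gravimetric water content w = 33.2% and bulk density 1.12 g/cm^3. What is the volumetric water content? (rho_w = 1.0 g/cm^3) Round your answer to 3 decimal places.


Step 1: theta = (w / 100) * BD / rho_w
Step 2: theta = (33.2 / 100) * 1.12 / 1.0
Step 3: theta = 0.332 * 1.12
Step 4: theta = 0.372

0.372


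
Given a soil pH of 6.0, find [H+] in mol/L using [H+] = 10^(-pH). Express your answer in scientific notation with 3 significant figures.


Step 1: [H+] = 10^(-pH)
Step 2: [H+] = 10^(-6.0)
Step 3: [H+] = 1.00e-06 mol/L

1.00e-06


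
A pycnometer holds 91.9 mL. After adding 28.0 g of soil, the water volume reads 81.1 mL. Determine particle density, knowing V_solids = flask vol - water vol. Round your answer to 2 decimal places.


Step 1: Volume of solids = flask volume - water volume with soil
Step 2: V_solids = 91.9 - 81.1 = 10.8 mL
Step 3: Particle density = mass / V_solids = 28.0 / 10.8 = 2.59 g/cm^3

2.59


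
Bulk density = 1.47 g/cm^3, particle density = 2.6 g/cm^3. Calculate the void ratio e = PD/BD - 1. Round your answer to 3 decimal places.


Step 1: e = PD / BD - 1
Step 2: e = 2.6 / 1.47 - 1
Step 3: e = 1.76871 - 1
Step 4: e = 0.769

0.769


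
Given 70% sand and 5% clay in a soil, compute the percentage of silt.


Step 1: sand + silt + clay = 100%
Step 2: silt = 100 - sand - clay
Step 3: silt = 100 - 70 - 5
Step 4: silt = 25%

25


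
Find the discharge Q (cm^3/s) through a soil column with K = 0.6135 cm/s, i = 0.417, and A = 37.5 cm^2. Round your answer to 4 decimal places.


Step 1: Apply Darcy's law: Q = K * i * A
Step 2: Q = 0.6135 * 0.417 * 37.5
Step 3: Q = 9.5936 cm^3/s

9.5936


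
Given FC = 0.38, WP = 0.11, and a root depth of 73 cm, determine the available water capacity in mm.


Step 1: Available water = (FC - WP) * depth * 10
Step 2: AW = (0.38 - 0.11) * 73 * 10
Step 3: AW = 0.27 * 73 * 10
Step 4: AW = 197.1 mm

197.1


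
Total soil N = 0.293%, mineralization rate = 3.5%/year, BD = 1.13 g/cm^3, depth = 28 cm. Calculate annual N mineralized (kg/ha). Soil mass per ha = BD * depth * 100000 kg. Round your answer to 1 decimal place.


Step 1: Soil mass per ha = BD * depth * 100000 = 1.13 * 28 * 100000 = 3164000 kg
Step 2: Total N pool = soil mass * N%/100 = 3164000 * 0.293/100 = 9270.52 kg/ha
Step 3: N mineralized = N pool * rate%/100 = 9270.52 * 3.5/100 = 324.5 kg/ha/yr

324.5


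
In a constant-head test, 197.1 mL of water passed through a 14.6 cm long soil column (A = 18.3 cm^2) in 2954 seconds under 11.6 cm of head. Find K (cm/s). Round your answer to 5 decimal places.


Step 1: K = Q * L / (A * t * h)
Step 2: Numerator = 197.1 * 14.6 = 2877.66
Step 3: Denominator = 18.3 * 2954 * 11.6 = 627075.12
Step 4: K = 2877.66 / 627075.12 = 0.00459 cm/s

0.00459


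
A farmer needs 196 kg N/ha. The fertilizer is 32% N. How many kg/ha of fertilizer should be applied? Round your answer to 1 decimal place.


Step 1: Fertilizer rate = target N / (N content / 100)
Step 2: Rate = 196 / (32 / 100)
Step 3: Rate = 196 / 0.32
Step 4: Rate = 612.5 kg/ha

612.5


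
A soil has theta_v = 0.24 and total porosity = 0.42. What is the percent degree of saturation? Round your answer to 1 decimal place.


Step 1: S = 100 * theta_v / n
Step 2: S = 100 * 0.24 / 0.42
Step 3: S = 57.1%

57.1


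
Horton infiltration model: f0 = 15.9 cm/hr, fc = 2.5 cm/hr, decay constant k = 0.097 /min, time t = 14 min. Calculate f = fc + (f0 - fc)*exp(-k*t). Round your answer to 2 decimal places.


Step 1: f = fc + (f0 - fc) * exp(-k * t)
Step 2: exp(-0.097 * 14) = 0.257175
Step 3: f = 2.5 + (15.9 - 2.5) * 0.257175
Step 4: f = 2.5 + 13.4 * 0.257175
Step 5: f = 5.95 cm/hr

5.95


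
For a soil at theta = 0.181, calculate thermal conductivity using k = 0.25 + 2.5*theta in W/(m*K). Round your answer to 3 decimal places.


Step 1: k = 0.25 + 2.5 * theta
Step 2: k = 0.25 + 2.5 * 0.181
Step 3: k = 0.25 + 0.453
Step 4: k = 0.703 W/(m*K)

0.703


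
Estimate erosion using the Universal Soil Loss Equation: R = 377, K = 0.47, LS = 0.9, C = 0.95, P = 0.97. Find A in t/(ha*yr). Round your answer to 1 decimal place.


Step 1: A = R * K * LS * C * P
Step 2: R * K = 377 * 0.47 = 177.19
Step 3: (R*K) * LS = 177.19 * 0.9 = 159.471
Step 4: * C * P = 159.471 * 0.95 * 0.97 = 147.0
Step 5: A = 147.0 t/(ha*yr)

147.0


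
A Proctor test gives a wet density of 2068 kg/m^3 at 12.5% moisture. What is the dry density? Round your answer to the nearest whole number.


Step 1: Dry density = wet density / (1 + w/100)
Step 2: Dry density = 2068 / (1 + 12.5/100)
Step 3: Dry density = 2068 / 1.125
Step 4: Dry density = 1838 kg/m^3

1838


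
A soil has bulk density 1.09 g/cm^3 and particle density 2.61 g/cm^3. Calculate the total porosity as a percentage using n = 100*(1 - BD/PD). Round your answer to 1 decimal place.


Step 1: Formula: n = 100 * (1 - BD / PD)
Step 2: n = 100 * (1 - 1.09 / 2.61)
Step 3: n = 100 * (1 - 0.41762)
Step 4: n = 58.2%

58.2


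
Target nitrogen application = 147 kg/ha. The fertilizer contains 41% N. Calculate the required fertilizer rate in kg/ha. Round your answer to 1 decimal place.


Step 1: Fertilizer rate = target N / (N content / 100)
Step 2: Rate = 147 / (41 / 100)
Step 3: Rate = 147 / 0.41
Step 4: Rate = 358.5 kg/ha

358.5


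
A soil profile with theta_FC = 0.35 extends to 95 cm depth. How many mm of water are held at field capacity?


Step 1: Water (mm) = theta_FC * depth (cm) * 10
Step 2: Water = 0.35 * 95 * 10
Step 3: Water = 332.5 mm

332.5


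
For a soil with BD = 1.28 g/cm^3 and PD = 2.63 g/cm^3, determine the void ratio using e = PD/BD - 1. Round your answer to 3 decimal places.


Step 1: e = PD / BD - 1
Step 2: e = 2.63 / 1.28 - 1
Step 3: e = 2.05469 - 1
Step 4: e = 1.055

1.055


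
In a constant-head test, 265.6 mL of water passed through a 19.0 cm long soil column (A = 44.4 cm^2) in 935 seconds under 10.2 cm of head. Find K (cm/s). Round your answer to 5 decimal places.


Step 1: K = Q * L / (A * t * h)
Step 2: Numerator = 265.6 * 19.0 = 5046.4
Step 3: Denominator = 44.4 * 935 * 10.2 = 423442.8
Step 4: K = 5046.4 / 423442.8 = 0.01192 cm/s

0.01192


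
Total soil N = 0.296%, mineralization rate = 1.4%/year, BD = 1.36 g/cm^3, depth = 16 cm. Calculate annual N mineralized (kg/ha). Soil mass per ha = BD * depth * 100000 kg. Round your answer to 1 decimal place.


Step 1: Soil mass per ha = BD * depth * 100000 = 1.36 * 16 * 100000 = 2176000 kg
Step 2: Total N pool = soil mass * N%/100 = 2176000 * 0.296/100 = 6440.96 kg/ha
Step 3: N mineralized = N pool * rate%/100 = 6440.96 * 1.4/100 = 90.2 kg/ha/yr

90.2


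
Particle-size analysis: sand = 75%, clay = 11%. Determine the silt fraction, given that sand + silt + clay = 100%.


Step 1: sand + silt + clay = 100%
Step 2: silt = 100 - sand - clay
Step 3: silt = 100 - 75 - 11
Step 4: silt = 14%

14


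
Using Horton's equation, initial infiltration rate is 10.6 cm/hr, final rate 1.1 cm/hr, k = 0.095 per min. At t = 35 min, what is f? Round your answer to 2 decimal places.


Step 1: f = fc + (f0 - fc) * exp(-k * t)
Step 2: exp(-0.095 * 35) = 0.035973
Step 3: f = 1.1 + (10.6 - 1.1) * 0.035973
Step 4: f = 1.1 + 9.5 * 0.035973
Step 5: f = 1.44 cm/hr

1.44


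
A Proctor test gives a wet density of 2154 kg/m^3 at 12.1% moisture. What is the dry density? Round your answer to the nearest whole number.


Step 1: Dry density = wet density / (1 + w/100)
Step 2: Dry density = 2154 / (1 + 12.1/100)
Step 3: Dry density = 2154 / 1.121
Step 4: Dry density = 1921 kg/m^3

1921


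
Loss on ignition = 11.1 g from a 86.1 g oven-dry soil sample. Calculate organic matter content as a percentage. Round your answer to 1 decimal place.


Step 1: OM% = 100 * LOI / sample mass
Step 2: OM = 100 * 11.1 / 86.1
Step 3: OM = 12.9%

12.9


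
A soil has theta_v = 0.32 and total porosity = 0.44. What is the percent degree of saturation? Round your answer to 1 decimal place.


Step 1: S = 100 * theta_v / n
Step 2: S = 100 * 0.32 / 0.44
Step 3: S = 72.7%

72.7


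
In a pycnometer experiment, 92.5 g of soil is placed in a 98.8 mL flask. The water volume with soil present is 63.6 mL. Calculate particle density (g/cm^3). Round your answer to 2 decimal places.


Step 1: Volume of solids = flask volume - water volume with soil
Step 2: V_solids = 98.8 - 63.6 = 35.2 mL
Step 3: Particle density = mass / V_solids = 92.5 / 35.2 = 2.63 g/cm^3

2.63


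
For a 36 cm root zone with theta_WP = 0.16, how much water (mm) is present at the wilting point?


Step 1: Water (mm) = theta_WP * depth * 10
Step 2: Water = 0.16 * 36 * 10
Step 3: Water = 57.6 mm

57.6


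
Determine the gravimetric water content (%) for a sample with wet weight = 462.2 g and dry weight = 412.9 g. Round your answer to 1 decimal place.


Step 1: Water mass = wet - dry = 462.2 - 412.9 = 49.3 g
Step 2: w = 100 * water mass / dry mass
Step 3: w = 100 * 49.3 / 412.9 = 11.9%

11.9


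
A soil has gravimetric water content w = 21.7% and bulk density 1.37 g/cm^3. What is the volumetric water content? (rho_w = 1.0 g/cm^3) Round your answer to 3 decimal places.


Step 1: theta = (w / 100) * BD / rho_w
Step 2: theta = (21.7 / 100) * 1.37 / 1.0
Step 3: theta = 0.217 * 1.37
Step 4: theta = 0.297

0.297


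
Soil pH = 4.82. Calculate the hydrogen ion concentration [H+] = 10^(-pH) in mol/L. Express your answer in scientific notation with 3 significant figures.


Step 1: [H+] = 10^(-pH)
Step 2: [H+] = 10^(-4.82)
Step 3: [H+] = 1.51e-05 mol/L

1.51e-05


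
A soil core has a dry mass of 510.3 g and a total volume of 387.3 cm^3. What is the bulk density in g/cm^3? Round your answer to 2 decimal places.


Step 1: Identify the formula: BD = dry mass / volume
Step 2: Substitute values: BD = 510.3 / 387.3
Step 3: BD = 1.32 g/cm^3

1.32


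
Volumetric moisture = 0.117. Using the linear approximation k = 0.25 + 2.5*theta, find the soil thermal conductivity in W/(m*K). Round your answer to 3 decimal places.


Step 1: k = 0.25 + 2.5 * theta
Step 2: k = 0.25 + 2.5 * 0.117
Step 3: k = 0.25 + 0.293
Step 4: k = 0.543 W/(m*K)

0.543


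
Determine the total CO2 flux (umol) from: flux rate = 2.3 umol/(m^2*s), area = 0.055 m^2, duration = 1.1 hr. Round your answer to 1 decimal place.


Step 1: Convert time to seconds: 1.1 hr * 3600 = 3960.0 s
Step 2: Total = flux * area * time_s
Step 3: Total = 2.3 * 0.055 * 3960.0
Step 4: Total = 500.9 umol

500.9


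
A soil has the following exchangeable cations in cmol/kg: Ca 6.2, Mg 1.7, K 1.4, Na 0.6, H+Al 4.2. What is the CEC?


Step 1: CEC = Ca + Mg + K + Na + (H+Al)
Step 2: CEC = 6.2 + 1.7 + 1.4 + 0.6 + 4.2
Step 3: CEC = 14.1 cmol/kg

14.1


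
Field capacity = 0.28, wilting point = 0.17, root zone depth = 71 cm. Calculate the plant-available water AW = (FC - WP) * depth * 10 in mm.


Step 1: Available water = (FC - WP) * depth * 10
Step 2: AW = (0.28 - 0.17) * 71 * 10
Step 3: AW = 0.11 * 71 * 10
Step 4: AW = 78.1 mm

78.1


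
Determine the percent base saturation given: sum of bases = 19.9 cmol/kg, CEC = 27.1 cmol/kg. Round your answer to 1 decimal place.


Step 1: BS = 100 * (sum of bases) / CEC
Step 2: BS = 100 * 19.9 / 27.1
Step 3: BS = 73.4%

73.4


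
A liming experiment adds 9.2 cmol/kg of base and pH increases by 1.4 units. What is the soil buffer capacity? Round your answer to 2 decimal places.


Step 1: BC = change in base / change in pH
Step 2: BC = 9.2 / 1.4
Step 3: BC = 6.57 cmol/(kg*pH unit)

6.57


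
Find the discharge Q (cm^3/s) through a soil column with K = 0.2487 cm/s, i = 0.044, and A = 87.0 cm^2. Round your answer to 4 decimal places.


Step 1: Apply Darcy's law: Q = K * i * A
Step 2: Q = 0.2487 * 0.044 * 87.0
Step 3: Q = 0.952 cm^3/s

0.952


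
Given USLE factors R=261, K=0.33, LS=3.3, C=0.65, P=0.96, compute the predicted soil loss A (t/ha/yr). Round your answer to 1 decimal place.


Step 1: A = R * K * LS * C * P
Step 2: R * K = 261 * 0.33 = 86.13
Step 3: (R*K) * LS = 86.13 * 3.3 = 284.229
Step 4: * C * P = 284.229 * 0.65 * 0.96 = 177.4
Step 5: A = 177.4 t/(ha*yr)

177.4


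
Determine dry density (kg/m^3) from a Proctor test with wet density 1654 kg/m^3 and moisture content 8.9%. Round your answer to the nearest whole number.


Step 1: Dry density = wet density / (1 + w/100)
Step 2: Dry density = 1654 / (1 + 8.9/100)
Step 3: Dry density = 1654 / 1.089
Step 4: Dry density = 1519 kg/m^3

1519


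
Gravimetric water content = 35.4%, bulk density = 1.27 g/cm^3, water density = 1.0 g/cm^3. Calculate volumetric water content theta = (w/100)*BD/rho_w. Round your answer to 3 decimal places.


Step 1: theta = (w / 100) * BD / rho_w
Step 2: theta = (35.4 / 100) * 1.27 / 1.0
Step 3: theta = 0.354 * 1.27
Step 4: theta = 0.45

0.45


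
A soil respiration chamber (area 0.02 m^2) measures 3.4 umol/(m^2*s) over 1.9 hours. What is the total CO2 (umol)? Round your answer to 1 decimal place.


Step 1: Convert time to seconds: 1.9 hr * 3600 = 6840.0 s
Step 2: Total = flux * area * time_s
Step 3: Total = 3.4 * 0.02 * 6840.0
Step 4: Total = 465.1 umol

465.1


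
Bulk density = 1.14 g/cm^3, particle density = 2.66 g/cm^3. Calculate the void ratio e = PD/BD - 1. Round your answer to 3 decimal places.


Step 1: e = PD / BD - 1
Step 2: e = 2.66 / 1.14 - 1
Step 3: e = 2.33333 - 1
Step 4: e = 1.333

1.333


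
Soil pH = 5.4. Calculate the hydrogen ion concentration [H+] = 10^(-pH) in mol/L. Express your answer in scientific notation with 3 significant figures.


Step 1: [H+] = 10^(-pH)
Step 2: [H+] = 10^(-5.4)
Step 3: [H+] = 3.98e-06 mol/L

3.98e-06


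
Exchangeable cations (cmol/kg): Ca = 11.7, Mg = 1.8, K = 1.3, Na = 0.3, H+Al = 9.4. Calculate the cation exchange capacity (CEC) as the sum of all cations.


Step 1: CEC = Ca + Mg + K + Na + (H+Al)
Step 2: CEC = 11.7 + 1.8 + 1.3 + 0.3 + 9.4
Step 3: CEC = 24.5 cmol/kg

24.5


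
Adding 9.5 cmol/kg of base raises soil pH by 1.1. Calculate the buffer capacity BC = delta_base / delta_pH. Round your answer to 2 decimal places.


Step 1: BC = change in base / change in pH
Step 2: BC = 9.5 / 1.1
Step 3: BC = 8.64 cmol/(kg*pH unit)

8.64


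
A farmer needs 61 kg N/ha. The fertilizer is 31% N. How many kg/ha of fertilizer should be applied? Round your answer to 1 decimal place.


Step 1: Fertilizer rate = target N / (N content / 100)
Step 2: Rate = 61 / (31 / 100)
Step 3: Rate = 61 / 0.31
Step 4: Rate = 196.8 kg/ha

196.8


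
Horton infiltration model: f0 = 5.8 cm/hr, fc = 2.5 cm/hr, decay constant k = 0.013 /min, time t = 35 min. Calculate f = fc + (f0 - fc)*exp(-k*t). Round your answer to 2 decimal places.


Step 1: f = fc + (f0 - fc) * exp(-k * t)
Step 2: exp(-0.013 * 35) = 0.634448
Step 3: f = 2.5 + (5.8 - 2.5) * 0.634448
Step 4: f = 2.5 + 3.3 * 0.634448
Step 5: f = 4.59 cm/hr

4.59


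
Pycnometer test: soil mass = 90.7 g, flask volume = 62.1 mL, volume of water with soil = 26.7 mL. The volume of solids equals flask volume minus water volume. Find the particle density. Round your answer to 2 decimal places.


Step 1: Volume of solids = flask volume - water volume with soil
Step 2: V_solids = 62.1 - 26.7 = 35.4 mL
Step 3: Particle density = mass / V_solids = 90.7 / 35.4 = 2.56 g/cm^3

2.56


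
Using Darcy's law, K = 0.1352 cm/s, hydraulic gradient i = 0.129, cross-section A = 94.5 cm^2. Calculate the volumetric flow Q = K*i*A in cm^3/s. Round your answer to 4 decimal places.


Step 1: Apply Darcy's law: Q = K * i * A
Step 2: Q = 0.1352 * 0.129 * 94.5
Step 3: Q = 1.6482 cm^3/s

1.6482


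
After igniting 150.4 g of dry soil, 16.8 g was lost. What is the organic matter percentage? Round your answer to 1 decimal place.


Step 1: OM% = 100 * LOI / sample mass
Step 2: OM = 100 * 16.8 / 150.4
Step 3: OM = 11.2%

11.2


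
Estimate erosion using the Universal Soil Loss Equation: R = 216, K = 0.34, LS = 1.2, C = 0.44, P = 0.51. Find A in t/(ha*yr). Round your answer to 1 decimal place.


Step 1: A = R * K * LS * C * P
Step 2: R * K = 216 * 0.34 = 73.44
Step 3: (R*K) * LS = 73.44 * 1.2 = 88.128
Step 4: * C * P = 88.128 * 0.44 * 0.51 = 19.8
Step 5: A = 19.8 t/(ha*yr)

19.8


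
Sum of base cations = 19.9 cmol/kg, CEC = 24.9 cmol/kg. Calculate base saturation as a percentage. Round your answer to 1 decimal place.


Step 1: BS = 100 * (sum of bases) / CEC
Step 2: BS = 100 * 19.9 / 24.9
Step 3: BS = 79.9%

79.9


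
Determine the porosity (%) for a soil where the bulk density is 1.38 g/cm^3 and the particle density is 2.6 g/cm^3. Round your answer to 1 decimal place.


Step 1: Formula: n = 100 * (1 - BD / PD)
Step 2: n = 100 * (1 - 1.38 / 2.6)
Step 3: n = 100 * (1 - 0.53077)
Step 4: n = 46.9%

46.9


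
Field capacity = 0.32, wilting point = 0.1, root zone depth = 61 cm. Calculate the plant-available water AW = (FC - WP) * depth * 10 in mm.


Step 1: Available water = (FC - WP) * depth * 10
Step 2: AW = (0.32 - 0.1) * 61 * 10
Step 3: AW = 0.22 * 61 * 10
Step 4: AW = 134.2 mm

134.2


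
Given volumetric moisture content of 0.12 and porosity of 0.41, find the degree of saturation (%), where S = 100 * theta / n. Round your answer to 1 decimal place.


Step 1: S = 100 * theta_v / n
Step 2: S = 100 * 0.12 / 0.41
Step 3: S = 29.3%

29.3


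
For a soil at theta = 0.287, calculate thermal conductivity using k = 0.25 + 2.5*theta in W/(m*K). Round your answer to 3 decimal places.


Step 1: k = 0.25 + 2.5 * theta
Step 2: k = 0.25 + 2.5 * 0.287
Step 3: k = 0.25 + 0.718
Step 4: k = 0.968 W/(m*K)

0.968


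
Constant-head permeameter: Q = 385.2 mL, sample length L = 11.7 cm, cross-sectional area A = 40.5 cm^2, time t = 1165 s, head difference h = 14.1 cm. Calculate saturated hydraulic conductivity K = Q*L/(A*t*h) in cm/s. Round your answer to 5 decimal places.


Step 1: K = Q * L / (A * t * h)
Step 2: Numerator = 385.2 * 11.7 = 4506.84
Step 3: Denominator = 40.5 * 1165 * 14.1 = 665273.25
Step 4: K = 4506.84 / 665273.25 = 0.00677 cm/s

0.00677


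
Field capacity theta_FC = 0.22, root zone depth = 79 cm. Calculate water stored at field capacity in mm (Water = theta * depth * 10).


Step 1: Water (mm) = theta_FC * depth (cm) * 10
Step 2: Water = 0.22 * 79 * 10
Step 3: Water = 173.8 mm

173.8


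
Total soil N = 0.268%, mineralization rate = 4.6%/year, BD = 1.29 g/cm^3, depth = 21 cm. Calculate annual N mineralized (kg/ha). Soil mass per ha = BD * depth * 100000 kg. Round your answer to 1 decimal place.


Step 1: Soil mass per ha = BD * depth * 100000 = 1.29 * 21 * 100000 = 2709000 kg
Step 2: Total N pool = soil mass * N%/100 = 2709000 * 0.268/100 = 7260.12 kg/ha
Step 3: N mineralized = N pool * rate%/100 = 7260.12 * 4.6/100 = 334.0 kg/ha/yr

334.0


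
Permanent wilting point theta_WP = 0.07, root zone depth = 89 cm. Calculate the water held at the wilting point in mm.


Step 1: Water (mm) = theta_WP * depth * 10
Step 2: Water = 0.07 * 89 * 10
Step 3: Water = 62.3 mm

62.3


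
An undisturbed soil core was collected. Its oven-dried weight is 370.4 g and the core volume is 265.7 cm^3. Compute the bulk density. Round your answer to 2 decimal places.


Step 1: Identify the formula: BD = dry mass / volume
Step 2: Substitute values: BD = 370.4 / 265.7
Step 3: BD = 1.39 g/cm^3

1.39


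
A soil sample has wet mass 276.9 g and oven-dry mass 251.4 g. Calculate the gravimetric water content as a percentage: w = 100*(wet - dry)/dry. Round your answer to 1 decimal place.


Step 1: Water mass = wet - dry = 276.9 - 251.4 = 25.5 g
Step 2: w = 100 * water mass / dry mass
Step 3: w = 100 * 25.5 / 251.4 = 10.1%

10.1


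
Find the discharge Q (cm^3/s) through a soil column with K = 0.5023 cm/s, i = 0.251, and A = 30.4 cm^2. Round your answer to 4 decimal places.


Step 1: Apply Darcy's law: Q = K * i * A
Step 2: Q = 0.5023 * 0.251 * 30.4
Step 3: Q = 3.8327 cm^3/s

3.8327


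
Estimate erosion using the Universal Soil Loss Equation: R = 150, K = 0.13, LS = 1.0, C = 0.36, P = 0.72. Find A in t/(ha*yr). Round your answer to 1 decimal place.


Step 1: A = R * K * LS * C * P
Step 2: R * K = 150 * 0.13 = 19.5
Step 3: (R*K) * LS = 19.5 * 1.0 = 19.5
Step 4: * C * P = 19.5 * 0.36 * 0.72 = 5.1
Step 5: A = 5.1 t/(ha*yr)

5.1


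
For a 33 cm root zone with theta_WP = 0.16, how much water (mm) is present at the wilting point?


Step 1: Water (mm) = theta_WP * depth * 10
Step 2: Water = 0.16 * 33 * 10
Step 3: Water = 52.8 mm

52.8


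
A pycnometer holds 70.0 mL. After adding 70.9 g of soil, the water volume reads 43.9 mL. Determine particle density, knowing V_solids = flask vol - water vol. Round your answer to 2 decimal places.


Step 1: Volume of solids = flask volume - water volume with soil
Step 2: V_solids = 70.0 - 43.9 = 26.1 mL
Step 3: Particle density = mass / V_solids = 70.9 / 26.1 = 2.72 g/cm^3

2.72


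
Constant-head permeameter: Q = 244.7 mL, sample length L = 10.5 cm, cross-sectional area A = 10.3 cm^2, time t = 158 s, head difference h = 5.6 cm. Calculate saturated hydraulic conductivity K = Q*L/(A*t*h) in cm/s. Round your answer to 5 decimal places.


Step 1: K = Q * L / (A * t * h)
Step 2: Numerator = 244.7 * 10.5 = 2569.35
Step 3: Denominator = 10.3 * 158 * 5.6 = 9113.44
Step 4: K = 2569.35 / 9113.44 = 0.28193 cm/s

0.28193


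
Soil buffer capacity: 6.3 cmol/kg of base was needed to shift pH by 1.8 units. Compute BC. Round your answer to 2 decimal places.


Step 1: BC = change in base / change in pH
Step 2: BC = 6.3 / 1.8
Step 3: BC = 3.5 cmol/(kg*pH unit)

3.5


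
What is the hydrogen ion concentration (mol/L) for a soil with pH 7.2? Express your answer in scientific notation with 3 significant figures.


Step 1: [H+] = 10^(-pH)
Step 2: [H+] = 10^(-7.2)
Step 3: [H+] = 6.31e-08 mol/L

6.31e-08


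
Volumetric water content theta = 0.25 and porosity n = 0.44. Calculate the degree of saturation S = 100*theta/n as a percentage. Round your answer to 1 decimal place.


Step 1: S = 100 * theta_v / n
Step 2: S = 100 * 0.25 / 0.44
Step 3: S = 56.8%

56.8


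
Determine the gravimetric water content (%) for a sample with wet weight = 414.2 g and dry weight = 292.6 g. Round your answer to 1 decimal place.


Step 1: Water mass = wet - dry = 414.2 - 292.6 = 121.6 g
Step 2: w = 100 * water mass / dry mass
Step 3: w = 100 * 121.6 / 292.6 = 41.6%

41.6


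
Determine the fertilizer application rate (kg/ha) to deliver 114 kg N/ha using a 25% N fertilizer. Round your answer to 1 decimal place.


Step 1: Fertilizer rate = target N / (N content / 100)
Step 2: Rate = 114 / (25 / 100)
Step 3: Rate = 114 / 0.25
Step 4: Rate = 456.0 kg/ha

456.0


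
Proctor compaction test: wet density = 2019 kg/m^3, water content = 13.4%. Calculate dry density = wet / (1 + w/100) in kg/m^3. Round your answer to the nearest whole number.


Step 1: Dry density = wet density / (1 + w/100)
Step 2: Dry density = 2019 / (1 + 13.4/100)
Step 3: Dry density = 2019 / 1.134
Step 4: Dry density = 1780 kg/m^3

1780


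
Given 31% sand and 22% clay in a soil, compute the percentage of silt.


Step 1: sand + silt + clay = 100%
Step 2: silt = 100 - sand - clay
Step 3: silt = 100 - 31 - 22
Step 4: silt = 47%

47


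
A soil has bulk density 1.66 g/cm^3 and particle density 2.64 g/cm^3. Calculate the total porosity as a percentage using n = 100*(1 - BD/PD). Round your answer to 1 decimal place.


Step 1: Formula: n = 100 * (1 - BD / PD)
Step 2: n = 100 * (1 - 1.66 / 2.64)
Step 3: n = 100 * (1 - 0.62879)
Step 4: n = 37.1%

37.1


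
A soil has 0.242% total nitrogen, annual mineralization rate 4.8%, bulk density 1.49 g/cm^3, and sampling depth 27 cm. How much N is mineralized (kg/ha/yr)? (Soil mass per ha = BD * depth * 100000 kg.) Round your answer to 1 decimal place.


Step 1: Soil mass per ha = BD * depth * 100000 = 1.49 * 27 * 100000 = 4023000 kg
Step 2: Total N pool = soil mass * N%/100 = 4023000 * 0.242/100 = 9735.66 kg/ha
Step 3: N mineralized = N pool * rate%/100 = 9735.66 * 4.8/100 = 467.3 kg/ha/yr

467.3


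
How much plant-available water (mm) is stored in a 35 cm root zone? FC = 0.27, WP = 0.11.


Step 1: Available water = (FC - WP) * depth * 10
Step 2: AW = (0.27 - 0.11) * 35 * 10
Step 3: AW = 0.16 * 35 * 10
Step 4: AW = 56.0 mm

56.0


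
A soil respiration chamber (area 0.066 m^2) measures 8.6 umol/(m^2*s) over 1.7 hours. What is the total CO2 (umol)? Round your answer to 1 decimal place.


Step 1: Convert time to seconds: 1.7 hr * 3600 = 6120.0 s
Step 2: Total = flux * area * time_s
Step 3: Total = 8.6 * 0.066 * 6120.0
Step 4: Total = 3473.7 umol

3473.7


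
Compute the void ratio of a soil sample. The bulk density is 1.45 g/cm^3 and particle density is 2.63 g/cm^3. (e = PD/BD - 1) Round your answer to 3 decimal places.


Step 1: e = PD / BD - 1
Step 2: e = 2.63 / 1.45 - 1
Step 3: e = 1.81379 - 1
Step 4: e = 0.814

0.814


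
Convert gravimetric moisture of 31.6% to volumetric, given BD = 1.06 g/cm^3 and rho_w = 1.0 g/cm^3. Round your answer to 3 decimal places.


Step 1: theta = (w / 100) * BD / rho_w
Step 2: theta = (31.6 / 100) * 1.06 / 1.0
Step 3: theta = 0.316 * 1.06
Step 4: theta = 0.335

0.335
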